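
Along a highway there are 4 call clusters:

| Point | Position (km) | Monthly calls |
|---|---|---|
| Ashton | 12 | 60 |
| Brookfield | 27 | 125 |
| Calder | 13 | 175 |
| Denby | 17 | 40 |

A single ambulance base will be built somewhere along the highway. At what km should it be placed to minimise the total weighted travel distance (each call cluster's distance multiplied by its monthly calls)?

For a sum of weighted absolute distances on a line, the optimum is the weighted median (not the mean). Total weight W = 400; half-weight = 200.
Sort by position and accumulate weight:
  km 12 (Ashton, w=60) → cum 60
  km 13 (Calder, w=175) → cum 235  ≥ 200 → median here
  km 17 (Denby, w=40) → cum 275
  km 27 (Brookfield, w=125) → cum 400
Optimal location: km 13.

x = 13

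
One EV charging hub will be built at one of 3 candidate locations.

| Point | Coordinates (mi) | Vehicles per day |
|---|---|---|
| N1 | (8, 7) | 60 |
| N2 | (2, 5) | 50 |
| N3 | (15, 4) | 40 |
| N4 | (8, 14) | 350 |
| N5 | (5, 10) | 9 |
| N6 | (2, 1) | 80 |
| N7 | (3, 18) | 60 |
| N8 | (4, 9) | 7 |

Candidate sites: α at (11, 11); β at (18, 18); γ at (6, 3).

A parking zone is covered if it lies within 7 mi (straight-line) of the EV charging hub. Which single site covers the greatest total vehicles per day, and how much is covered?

Coverage radius r = 7 mi; a point is covered iff (Δx)²+(Δy)² ≤ 7² = 49.
  α (11, 11): covers {N1, N4, N5} → 419
  β (18, 18): covers {none} → 0
  γ (6, 3): covers {N1, N2, N6, N8} → 197
Maximum coverage at α: 419 vehicles per day.

α, covering 419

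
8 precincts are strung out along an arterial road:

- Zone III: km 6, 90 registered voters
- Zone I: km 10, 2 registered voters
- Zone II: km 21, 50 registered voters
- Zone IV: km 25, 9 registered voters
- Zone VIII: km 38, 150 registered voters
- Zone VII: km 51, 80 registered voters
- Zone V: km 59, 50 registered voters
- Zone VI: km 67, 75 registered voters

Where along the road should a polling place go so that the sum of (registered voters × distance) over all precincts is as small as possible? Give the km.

x = 38

For a sum of weighted absolute distances on a line, the optimum is the weighted median (not the mean). Total weight W = 506; half-weight = 253.
Sort by position and accumulate weight:
  km 6 (Zone III, w=90) → cum 90
  km 10 (Zone I, w=2) → cum 92
  km 21 (Zone II, w=50) → cum 142
  km 25 (Zone IV, w=9) → cum 151
  km 38 (Zone VIII, w=150) → cum 301  ≥ 253 → median here
  km 51 (Zone VII, w=80) → cum 381
  km 59 (Zone V, w=50) → cum 431
  km 67 (Zone VI, w=75) → cum 506
Optimal location: km 38.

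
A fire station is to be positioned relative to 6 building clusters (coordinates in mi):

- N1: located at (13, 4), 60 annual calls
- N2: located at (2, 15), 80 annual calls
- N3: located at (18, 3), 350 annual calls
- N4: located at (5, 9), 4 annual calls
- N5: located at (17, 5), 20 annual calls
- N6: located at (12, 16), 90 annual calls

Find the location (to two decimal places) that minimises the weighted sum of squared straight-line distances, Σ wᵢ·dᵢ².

(14.37, 6.73)

The minimiser of Σwᵢ‖p−pᵢ‖² is the weighted centroid p* = (Σwᵢpᵢ)/(Σwᵢ).
Σwᵢ = 604.
Σwᵢxᵢ = 60·13 + 80·2 + 350·18 + 4·5 + 20·17 + 90·12 = 8680.
Σwᵢyᵢ = 60·4 + 80·15 + 350·3 + 4·9 + 20·5 + 90·16 = 4066.
x* = 8680/604 = 14.37, y* = 4066/604 = 6.73.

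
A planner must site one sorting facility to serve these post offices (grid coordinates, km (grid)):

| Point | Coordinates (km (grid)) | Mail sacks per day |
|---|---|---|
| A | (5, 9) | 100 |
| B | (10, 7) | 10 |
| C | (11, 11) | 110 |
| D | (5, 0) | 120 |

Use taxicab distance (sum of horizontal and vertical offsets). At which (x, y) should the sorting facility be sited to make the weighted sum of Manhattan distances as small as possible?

Manhattan distance separates: Σwᵢ(|x−xᵢ|+|y−yᵢ|) = Σwᵢ|x−xᵢ| + Σwᵢ|y−yᵢ|, so x and y are optimised independently as 1-D weighted medians.
Total weight W = 340; half = 170.
x-coordinate, sorted with cumulative weight:
  x=5 (A, w=100) cum 100
  x=5 (D, w=120) cum 220  ← median
  x=10 (B, w=10) cum 230
  x=11 (C, w=110) cum 340
⇒ x* = 5
y-coordinate, sorted with cumulative weight:
  y=0 (D, w=120) cum 120
  y=7 (B, w=10) cum 130
  y=9 (A, w=100) cum 230  ← median
  y=11 (C, w=110) cum 340
⇒ y* = 9

(5, 9)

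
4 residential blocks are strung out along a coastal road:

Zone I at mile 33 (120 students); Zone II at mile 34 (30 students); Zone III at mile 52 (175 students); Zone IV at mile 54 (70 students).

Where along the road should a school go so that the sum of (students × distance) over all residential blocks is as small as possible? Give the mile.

x = 52

For a sum of weighted absolute distances on a line, the optimum is the weighted median (not the mean). Total weight W = 395; half-weight = 197.5.
Sort by position and accumulate weight:
  mile 33 (Zone I, w=120) → cum 120
  mile 34 (Zone II, w=30) → cum 150
  mile 52 (Zone III, w=175) → cum 325  ≥ 197.5 → median here
  mile 54 (Zone IV, w=70) → cum 395
Optimal location: mile 52.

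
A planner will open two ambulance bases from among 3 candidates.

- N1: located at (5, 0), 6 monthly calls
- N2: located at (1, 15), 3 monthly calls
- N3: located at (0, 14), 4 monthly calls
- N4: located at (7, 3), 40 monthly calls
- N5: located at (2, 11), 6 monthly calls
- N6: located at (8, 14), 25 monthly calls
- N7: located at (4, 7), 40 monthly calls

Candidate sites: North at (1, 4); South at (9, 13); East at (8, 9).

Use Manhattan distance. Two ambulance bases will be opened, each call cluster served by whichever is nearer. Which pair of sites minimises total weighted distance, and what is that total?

{North, South}, total 736

Evaluate every pair (each demand assigned to the nearer of the two):
  {North, South}: total = 736
  {South, East}: total = 760
  {North, East}: total = 818
Best pair: {North, South} with total 736.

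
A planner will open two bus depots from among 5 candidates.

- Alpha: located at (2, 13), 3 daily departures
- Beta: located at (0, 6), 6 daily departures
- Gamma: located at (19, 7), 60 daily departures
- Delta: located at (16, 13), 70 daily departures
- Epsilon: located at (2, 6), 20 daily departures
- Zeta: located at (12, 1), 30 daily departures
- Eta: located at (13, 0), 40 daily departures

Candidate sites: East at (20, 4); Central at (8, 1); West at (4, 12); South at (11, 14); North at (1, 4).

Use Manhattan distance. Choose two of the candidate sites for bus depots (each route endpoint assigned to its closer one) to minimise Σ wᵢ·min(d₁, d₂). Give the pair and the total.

Evaluate every pair (each demand assigned to the nearer of the two):
  {East, Central}: total = 1862
  {East, South}: total = 1914
  {Central, South}: total = 2008
  {East, North}: total = 2028
  {East, West}: total = 2149
  {South, North}: total = 2488
  {Central, West}: total = 2519
  {West, South}: total = 2609
  {Central, North}: total = 2888
  {West, North}: total = 3257
Best pair: {East, Central} with total 1862.

{East, Central}, total 1862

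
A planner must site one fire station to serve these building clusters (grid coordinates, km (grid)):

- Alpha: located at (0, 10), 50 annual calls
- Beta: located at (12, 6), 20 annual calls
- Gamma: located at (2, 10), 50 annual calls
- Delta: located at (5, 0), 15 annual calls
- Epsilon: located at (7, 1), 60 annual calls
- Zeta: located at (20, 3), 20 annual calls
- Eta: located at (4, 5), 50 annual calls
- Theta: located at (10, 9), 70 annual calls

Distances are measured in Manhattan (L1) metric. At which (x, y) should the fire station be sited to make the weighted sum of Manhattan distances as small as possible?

(7, 9)

Manhattan distance separates: Σwᵢ(|x−xᵢ|+|y−yᵢ|) = Σwᵢ|x−xᵢ| + Σwᵢ|y−yᵢ|, so x and y are optimised independently as 1-D weighted medians.
Total weight W = 335; half = 167.5.
x-coordinate, sorted with cumulative weight:
  x=0 (Alpha, w=50) cum 50
  x=2 (Gamma, w=50) cum 100
  x=4 (Eta, w=50) cum 150
  x=5 (Delta, w=15) cum 165
  x=7 (Epsilon, w=60) cum 225  ← median
  x=10 (Theta, w=70) cum 295
  x=12 (Beta, w=20) cum 315
  x=20 (Zeta, w=20) cum 335
⇒ x* = 7
y-coordinate, sorted with cumulative weight:
  y=0 (Delta, w=15) cum 15
  y=1 (Epsilon, w=60) cum 75
  y=3 (Zeta, w=20) cum 95
  y=5 (Eta, w=50) cum 145
  y=6 (Beta, w=20) cum 165
  y=9 (Theta, w=70) cum 235  ← median
  y=10 (Alpha, w=50) cum 285
  y=10 (Gamma, w=50) cum 335
⇒ y* = 9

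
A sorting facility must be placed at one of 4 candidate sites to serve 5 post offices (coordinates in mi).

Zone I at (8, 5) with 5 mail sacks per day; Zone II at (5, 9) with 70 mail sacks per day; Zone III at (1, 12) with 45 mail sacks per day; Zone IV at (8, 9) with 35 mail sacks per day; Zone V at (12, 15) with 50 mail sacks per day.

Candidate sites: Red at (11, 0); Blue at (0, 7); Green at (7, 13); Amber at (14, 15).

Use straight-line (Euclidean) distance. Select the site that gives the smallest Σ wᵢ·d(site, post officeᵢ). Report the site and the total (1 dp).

Total weighted distance at each candidate:
  Red (11, 0): total = 2572.9
  Blue (0, 7): total = 1657.4
  Green (7, 13): total = 1040.7
  Amber (14, 15): total = 1812.8
Minimum is at Green with total 1040.7 mi.

Green, total 1040.7 mi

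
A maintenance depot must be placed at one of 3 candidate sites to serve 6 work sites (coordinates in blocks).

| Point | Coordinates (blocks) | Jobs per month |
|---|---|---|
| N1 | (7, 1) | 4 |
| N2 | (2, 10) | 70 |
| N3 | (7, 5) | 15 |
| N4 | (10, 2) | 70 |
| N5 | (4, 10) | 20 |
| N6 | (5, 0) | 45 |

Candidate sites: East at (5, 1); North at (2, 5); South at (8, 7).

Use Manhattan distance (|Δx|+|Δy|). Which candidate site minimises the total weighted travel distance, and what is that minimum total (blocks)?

Total weighted distance at each candidate:
  East (5, 1): total = 1603
  North (2, 5): total = 1731
  South (8, 7): total = 1783
Minimum is at East with total 1603 blocks.

East, total 1603 blocks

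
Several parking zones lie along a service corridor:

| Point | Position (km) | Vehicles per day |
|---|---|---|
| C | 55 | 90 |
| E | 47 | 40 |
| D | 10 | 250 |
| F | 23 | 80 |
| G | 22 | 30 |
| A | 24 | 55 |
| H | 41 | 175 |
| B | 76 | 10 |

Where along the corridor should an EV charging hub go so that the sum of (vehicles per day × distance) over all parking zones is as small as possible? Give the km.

For a sum of weighted absolute distances on a line, the optimum is the weighted median (not the mean). Total weight W = 730; half-weight = 365.
Sort by position and accumulate weight:
  km 10 (D, w=250) → cum 250
  km 22 (G, w=30) → cum 280
  km 23 (F, w=80) → cum 360
  km 24 (A, w=55) → cum 415  ≥ 365 → median here
  km 41 (H, w=175) → cum 590
  km 47 (E, w=40) → cum 630
  km 55 (C, w=90) → cum 720
  km 76 (B, w=10) → cum 730
Optimal location: km 24.

x = 24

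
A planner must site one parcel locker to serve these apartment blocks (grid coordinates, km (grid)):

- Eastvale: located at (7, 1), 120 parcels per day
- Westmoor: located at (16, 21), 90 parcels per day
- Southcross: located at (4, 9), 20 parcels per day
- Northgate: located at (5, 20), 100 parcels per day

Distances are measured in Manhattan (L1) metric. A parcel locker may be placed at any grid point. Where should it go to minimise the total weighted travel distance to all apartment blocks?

Manhattan distance separates: Σwᵢ(|x−xᵢ|+|y−yᵢ|) = Σwᵢ|x−xᵢ| + Σwᵢ|y−yᵢ|, so x and y are optimised independently as 1-D weighted medians.
Total weight W = 330; half = 165.
x-coordinate, sorted with cumulative weight:
  x=4 (Southcross, w=20) cum 20
  x=5 (Northgate, w=100) cum 120
  x=7 (Eastvale, w=120) cum 240  ← median
  x=16 (Westmoor, w=90) cum 330
⇒ x* = 7
y-coordinate, sorted with cumulative weight:
  y=1 (Eastvale, w=120) cum 120
  y=9 (Southcross, w=20) cum 140
  y=20 (Northgate, w=100) cum 240  ← median
  y=21 (Westmoor, w=90) cum 330
⇒ y* = 20

(7, 20)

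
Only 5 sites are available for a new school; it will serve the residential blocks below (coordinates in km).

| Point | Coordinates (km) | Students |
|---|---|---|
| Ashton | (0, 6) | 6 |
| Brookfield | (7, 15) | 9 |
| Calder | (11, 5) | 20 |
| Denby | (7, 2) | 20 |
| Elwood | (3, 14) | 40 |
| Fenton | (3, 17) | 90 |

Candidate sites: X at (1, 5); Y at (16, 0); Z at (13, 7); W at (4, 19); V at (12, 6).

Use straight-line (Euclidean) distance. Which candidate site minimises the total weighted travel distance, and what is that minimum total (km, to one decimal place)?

W, total 1190.1 km

Total weighted distance at each candidate:
  X (1, 5): total = 1911.3
  Y (16, 0): total = 3276.1
  Z (13, 7): total = 2142.1
  W (4, 19): total = 1190.1
  V (12, 6): total = 2081.8
Minimum is at W with total 1190.1 km.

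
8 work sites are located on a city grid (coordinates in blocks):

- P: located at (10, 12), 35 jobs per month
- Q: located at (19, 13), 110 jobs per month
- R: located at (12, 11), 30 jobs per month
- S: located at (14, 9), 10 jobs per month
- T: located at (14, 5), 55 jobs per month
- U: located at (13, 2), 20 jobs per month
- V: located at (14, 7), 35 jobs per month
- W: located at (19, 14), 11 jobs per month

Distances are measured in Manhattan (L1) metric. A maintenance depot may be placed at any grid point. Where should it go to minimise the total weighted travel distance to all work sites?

Manhattan distance separates: Σwᵢ(|x−xᵢ|+|y−yᵢ|) = Σwᵢ|x−xᵢ| + Σwᵢ|y−yᵢ|, so x and y are optimised independently as 1-D weighted medians.
Total weight W = 306; half = 153.
x-coordinate, sorted with cumulative weight:
  x=10 (P, w=35) cum 35
  x=12 (R, w=30) cum 65
  x=13 (U, w=20) cum 85
  x=14 (S, w=10) cum 95
  x=14 (T, w=55) cum 150
  x=14 (V, w=35) cum 185  ← median
  x=19 (Q, w=110) cum 295
  x=19 (W, w=11) cum 306
⇒ x* = 14
y-coordinate, sorted with cumulative weight:
  y=2 (U, w=20) cum 20
  y=5 (T, w=55) cum 75
  y=7 (V, w=35) cum 110
  y=9 (S, w=10) cum 120
  y=11 (R, w=30) cum 150
  y=12 (P, w=35) cum 185  ← median
  y=13 (Q, w=110) cum 295
  y=14 (W, w=11) cum 306
⇒ y* = 12

(14, 12)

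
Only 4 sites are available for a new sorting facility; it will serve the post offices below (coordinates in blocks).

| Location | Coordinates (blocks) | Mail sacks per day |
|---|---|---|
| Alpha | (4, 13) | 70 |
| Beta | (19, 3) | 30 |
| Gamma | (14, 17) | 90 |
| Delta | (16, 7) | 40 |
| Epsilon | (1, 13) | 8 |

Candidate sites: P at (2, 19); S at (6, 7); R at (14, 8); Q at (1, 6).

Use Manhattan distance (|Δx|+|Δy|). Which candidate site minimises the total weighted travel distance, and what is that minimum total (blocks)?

Total weighted distance at each candidate:
  P (2, 19): total = 3906
  S (6, 7): total = 3178
  R (14, 8): total = 2424
  Q (1, 6): total = 4186
Minimum is at R with total 2424 blocks.

R, total 2424 blocks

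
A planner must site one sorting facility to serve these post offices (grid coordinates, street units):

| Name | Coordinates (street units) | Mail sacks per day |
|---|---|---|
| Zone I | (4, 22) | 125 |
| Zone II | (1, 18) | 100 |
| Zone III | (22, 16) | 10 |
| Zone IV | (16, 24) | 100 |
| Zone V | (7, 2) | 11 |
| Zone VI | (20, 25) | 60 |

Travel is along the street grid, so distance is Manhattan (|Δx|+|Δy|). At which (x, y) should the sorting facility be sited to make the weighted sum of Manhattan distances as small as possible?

(4, 22)

Manhattan distance separates: Σwᵢ(|x−xᵢ|+|y−yᵢ|) = Σwᵢ|x−xᵢ| + Σwᵢ|y−yᵢ|, so x and y are optimised independently as 1-D weighted medians.
Total weight W = 406; half = 203.
x-coordinate, sorted with cumulative weight:
  x=1 (Zone II, w=100) cum 100
  x=4 (Zone I, w=125) cum 225  ← median
  x=7 (Zone V, w=11) cum 236
  x=16 (Zone IV, w=100) cum 336
  x=20 (Zone VI, w=60) cum 396
  x=22 (Zone III, w=10) cum 406
⇒ x* = 4
y-coordinate, sorted with cumulative weight:
  y=2 (Zone V, w=11) cum 11
  y=16 (Zone III, w=10) cum 21
  y=18 (Zone II, w=100) cum 121
  y=22 (Zone I, w=125) cum 246  ← median
  y=24 (Zone IV, w=100) cum 346
  y=25 (Zone VI, w=60) cum 406
⇒ y* = 22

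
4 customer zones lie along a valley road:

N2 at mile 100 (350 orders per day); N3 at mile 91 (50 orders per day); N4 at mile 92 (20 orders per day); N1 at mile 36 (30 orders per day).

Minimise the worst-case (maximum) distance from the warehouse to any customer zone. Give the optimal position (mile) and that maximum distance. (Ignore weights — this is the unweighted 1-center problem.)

The 1-center on a line is the midpoint of the two extreme points: leftmost at 36, rightmost at 100.
Optimal location = (36 + 100)/2 = 68; maximum distance = (100 − 36)/2 = 32.

location 68, max distance 32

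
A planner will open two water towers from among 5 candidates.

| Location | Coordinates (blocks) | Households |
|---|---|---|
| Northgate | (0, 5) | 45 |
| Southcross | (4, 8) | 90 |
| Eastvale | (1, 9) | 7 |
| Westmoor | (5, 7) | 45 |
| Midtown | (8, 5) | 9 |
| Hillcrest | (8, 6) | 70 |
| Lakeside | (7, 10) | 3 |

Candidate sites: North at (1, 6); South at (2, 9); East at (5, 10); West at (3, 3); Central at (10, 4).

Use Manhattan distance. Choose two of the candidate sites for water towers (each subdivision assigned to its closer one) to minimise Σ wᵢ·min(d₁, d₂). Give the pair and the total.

{North, East}, total 1084

Evaluate every pair (each demand assigned to the nearer of the two):
  {North, East}: total = 1084
  {South, Central}: total = 1097
  {North, Central}: total = 1120
  {North, South}: total = 1172
  {East, Central}: total = 1203
  {East, West}: total = 1224
  {South, East}: total = 1250
  {South, West}: total = 1368
  {North, West}: total = 1369
  {West, Central}: total = 1425
Best pair: {North, East} with total 1084.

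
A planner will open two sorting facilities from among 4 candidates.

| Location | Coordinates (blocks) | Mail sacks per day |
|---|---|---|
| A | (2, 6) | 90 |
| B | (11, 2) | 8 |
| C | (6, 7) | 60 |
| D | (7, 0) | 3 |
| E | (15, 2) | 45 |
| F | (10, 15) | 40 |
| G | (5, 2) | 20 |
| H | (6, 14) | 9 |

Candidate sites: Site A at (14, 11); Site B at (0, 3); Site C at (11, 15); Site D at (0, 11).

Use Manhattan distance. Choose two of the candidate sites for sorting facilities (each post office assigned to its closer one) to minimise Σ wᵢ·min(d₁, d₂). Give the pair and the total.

{Site B, Site C}, total 2110

Evaluate every pair (each demand assigned to the nearer of the two):
  {Site B, Site C}: total = 2110
  {Site A, Site B}: total = 2165
  {Site A, Site D}: total = 2511
  {Site C, Site D}: total = 2527
  {Site B, Site D}: total = 2657
  {Site A, Site C}: total = 3304
Best pair: {Site B, Site C} with total 2110.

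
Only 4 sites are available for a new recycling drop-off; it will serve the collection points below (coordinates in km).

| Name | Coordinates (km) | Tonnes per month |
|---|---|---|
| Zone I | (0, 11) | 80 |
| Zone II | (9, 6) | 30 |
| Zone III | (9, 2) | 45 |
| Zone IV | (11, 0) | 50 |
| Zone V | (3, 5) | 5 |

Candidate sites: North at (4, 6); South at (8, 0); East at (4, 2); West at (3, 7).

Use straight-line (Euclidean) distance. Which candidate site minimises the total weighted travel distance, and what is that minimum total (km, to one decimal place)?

North, total 1418.4 km

Total weighted distance at each candidate:
  North (4, 6): total = 1418.4
  South (8, 0): total = 1556.6
  East (4, 2): total = 1584.8
  West (3, 7): total = 1475.5
Minimum is at North with total 1418.4 km.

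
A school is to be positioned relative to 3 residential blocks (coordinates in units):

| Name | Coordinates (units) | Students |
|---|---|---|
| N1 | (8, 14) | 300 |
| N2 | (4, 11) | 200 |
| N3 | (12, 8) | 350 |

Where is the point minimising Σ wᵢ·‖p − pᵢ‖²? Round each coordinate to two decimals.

The minimiser of Σwᵢ‖p−pᵢ‖² is the weighted centroid p* = (Σwᵢpᵢ)/(Σwᵢ).
Σwᵢ = 850.
Σwᵢxᵢ = 300·8 + 200·4 + 350·12 = 7400.
Σwᵢyᵢ = 300·14 + 200·11 + 350·8 = 9200.
x* = 7400/850 = 8.71, y* = 9200/850 = 10.82.

(8.71, 10.82)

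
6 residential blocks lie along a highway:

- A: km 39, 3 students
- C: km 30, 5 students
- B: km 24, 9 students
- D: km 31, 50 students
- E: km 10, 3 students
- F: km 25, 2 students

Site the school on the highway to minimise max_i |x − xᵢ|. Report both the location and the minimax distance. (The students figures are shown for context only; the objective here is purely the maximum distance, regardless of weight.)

The 1-center on a line is the midpoint of the two extreme points: leftmost at 10, rightmost at 39.
Optimal location = (10 + 39)/2 = 24.5; maximum distance = (39 − 10)/2 = 14.5.

location 24.5, max distance 14.5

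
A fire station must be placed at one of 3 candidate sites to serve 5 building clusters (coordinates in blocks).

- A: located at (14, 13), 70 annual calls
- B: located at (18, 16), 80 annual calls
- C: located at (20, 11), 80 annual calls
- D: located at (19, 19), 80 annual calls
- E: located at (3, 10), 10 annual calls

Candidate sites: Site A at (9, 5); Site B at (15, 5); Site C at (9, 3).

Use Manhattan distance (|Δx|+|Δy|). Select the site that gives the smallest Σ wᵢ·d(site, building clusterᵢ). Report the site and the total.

Total weighted distance at each candidate:
  Site A (9, 5): total = 5900
  Site B (15, 5): total = 4240
  Site C (9, 3): total = 6540
Minimum is at Site B with total 4240 blocks.

Site B, total 4240 blocks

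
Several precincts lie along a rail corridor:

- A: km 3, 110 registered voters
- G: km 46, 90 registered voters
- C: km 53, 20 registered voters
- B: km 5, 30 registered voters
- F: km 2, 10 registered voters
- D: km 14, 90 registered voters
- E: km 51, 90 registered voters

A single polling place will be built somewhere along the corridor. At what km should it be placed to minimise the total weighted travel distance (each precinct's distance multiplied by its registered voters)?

x = 14

For a sum of weighted absolute distances on a line, the optimum is the weighted median (not the mean). Total weight W = 440; half-weight = 220.
Sort by position and accumulate weight:
  km 2 (F, w=10) → cum 10
  km 3 (A, w=110) → cum 120
  km 5 (B, w=30) → cum 150
  km 14 (D, w=90) → cum 240  ≥ 220 → median here
  km 46 (G, w=90) → cum 330
  km 51 (E, w=90) → cum 420
  km 53 (C, w=20) → cum 440
Optimal location: km 14.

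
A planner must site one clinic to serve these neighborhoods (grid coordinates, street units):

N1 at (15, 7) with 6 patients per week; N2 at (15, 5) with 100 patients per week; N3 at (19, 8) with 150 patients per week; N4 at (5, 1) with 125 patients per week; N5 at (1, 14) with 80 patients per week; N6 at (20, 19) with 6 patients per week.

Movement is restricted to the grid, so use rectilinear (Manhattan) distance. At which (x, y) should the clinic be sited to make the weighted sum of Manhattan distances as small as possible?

(15, 8)

Manhattan distance separates: Σwᵢ(|x−xᵢ|+|y−yᵢ|) = Σwᵢ|x−xᵢ| + Σwᵢ|y−yᵢ|, so x and y are optimised independently as 1-D weighted medians.
Total weight W = 467; half = 233.5.
x-coordinate, sorted with cumulative weight:
  x=1 (N5, w=80) cum 80
  x=5 (N4, w=125) cum 205
  x=15 (N1, w=6) cum 211
  x=15 (N2, w=100) cum 311  ← median
  x=19 (N3, w=150) cum 461
  x=20 (N6, w=6) cum 467
⇒ x* = 15
y-coordinate, sorted with cumulative weight:
  y=1 (N4, w=125) cum 125
  y=5 (N2, w=100) cum 225
  y=7 (N1, w=6) cum 231
  y=8 (N3, w=150) cum 381  ← median
  y=14 (N5, w=80) cum 461
  y=19 (N6, w=6) cum 467
⇒ y* = 8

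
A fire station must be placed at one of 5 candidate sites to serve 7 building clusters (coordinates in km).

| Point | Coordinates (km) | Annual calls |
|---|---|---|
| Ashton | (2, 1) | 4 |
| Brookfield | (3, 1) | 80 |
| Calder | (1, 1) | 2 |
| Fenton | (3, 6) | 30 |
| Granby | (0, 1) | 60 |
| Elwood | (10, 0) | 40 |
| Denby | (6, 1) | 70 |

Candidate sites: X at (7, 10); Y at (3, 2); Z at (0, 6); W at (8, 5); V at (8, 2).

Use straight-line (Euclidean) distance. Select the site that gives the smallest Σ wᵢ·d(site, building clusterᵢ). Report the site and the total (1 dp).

Total weighted distance at each candidate:
  X (7, 10): total = 2756.0
  Y (3, 2): total = 912.4
  Z (0, 6): total = 1901.4
  W (8, 5): total = 1775.3
  V (8, 2): total = 1391.9
Minimum is at Y with total 912.4 km.

Y, total 912.4 km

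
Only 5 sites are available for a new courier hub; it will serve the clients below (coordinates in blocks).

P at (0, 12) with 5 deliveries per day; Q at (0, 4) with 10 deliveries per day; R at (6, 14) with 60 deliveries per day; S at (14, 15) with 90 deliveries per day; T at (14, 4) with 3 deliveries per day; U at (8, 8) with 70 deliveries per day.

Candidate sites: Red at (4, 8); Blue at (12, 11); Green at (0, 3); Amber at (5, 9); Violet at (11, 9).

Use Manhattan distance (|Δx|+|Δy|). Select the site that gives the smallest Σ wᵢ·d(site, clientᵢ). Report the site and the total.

Blue, total 1852 blocks

Total weighted distance at each candidate:
  Red (4, 8): total = 2452
  Blue (12, 11): total = 1852
  Green (0, 3): total = 4370
  Amber (5, 9): total = 2172
  Violet (11, 9): total = 1944
Minimum is at Blue with total 1852 blocks.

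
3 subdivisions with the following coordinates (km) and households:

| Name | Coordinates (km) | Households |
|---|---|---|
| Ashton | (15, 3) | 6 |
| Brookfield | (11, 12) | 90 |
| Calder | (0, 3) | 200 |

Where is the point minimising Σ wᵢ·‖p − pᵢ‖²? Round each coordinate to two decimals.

(3.65, 5.74)

The minimiser of Σwᵢ‖p−pᵢ‖² is the weighted centroid p* = (Σwᵢpᵢ)/(Σwᵢ).
Σwᵢ = 296.
Σwᵢxᵢ = 6·15 + 90·11 + 200·0 = 1080.
Σwᵢyᵢ = 6·3 + 90·12 + 200·3 = 1698.
x* = 1080/296 = 3.65, y* = 1698/296 = 5.74.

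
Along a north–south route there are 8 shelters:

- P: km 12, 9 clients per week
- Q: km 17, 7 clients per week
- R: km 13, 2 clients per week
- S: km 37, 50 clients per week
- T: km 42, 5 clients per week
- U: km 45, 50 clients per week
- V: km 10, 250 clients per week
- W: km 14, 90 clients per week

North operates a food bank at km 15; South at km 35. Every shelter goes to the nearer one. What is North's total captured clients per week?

358

The indifferent point is the midpoint (15+35)/2 = 25; shelters left of it (closer to North at 15) go to North, those right go to South.
  V at 10 (w=250) → North
  P at 12 (w=9) → North
  R at 13 (w=2) → North
  W at 14 (w=90) → North
  Q at 17 (w=7) → North
  S at 37 (w=50) → South
  T at 42 (w=5) → South
  U at 45 (w=50) → South
North captures 358; South captures 105.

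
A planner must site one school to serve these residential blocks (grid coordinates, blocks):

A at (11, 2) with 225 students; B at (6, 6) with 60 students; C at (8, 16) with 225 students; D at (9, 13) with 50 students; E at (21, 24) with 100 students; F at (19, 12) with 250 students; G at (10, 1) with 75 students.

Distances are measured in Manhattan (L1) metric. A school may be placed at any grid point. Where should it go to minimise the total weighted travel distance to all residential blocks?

Manhattan distance separates: Σwᵢ(|x−xᵢ|+|y−yᵢ|) = Σwᵢ|x−xᵢ| + Σwᵢ|y−yᵢ|, so x and y are optimised independently as 1-D weighted medians.
Total weight W = 985; half = 492.5.
x-coordinate, sorted with cumulative weight:
  x=6 (B, w=60) cum 60
  x=8 (C, w=225) cum 285
  x=9 (D, w=50) cum 335
  x=10 (G, w=75) cum 410
  x=11 (A, w=225) cum 635  ← median
  x=19 (F, w=250) cum 885
  x=21 (E, w=100) cum 985
⇒ x* = 11
y-coordinate, sorted with cumulative weight:
  y=1 (G, w=75) cum 75
  y=2 (A, w=225) cum 300
  y=6 (B, w=60) cum 360
  y=12 (F, w=250) cum 610  ← median
  y=13 (D, w=50) cum 660
  y=16 (C, w=225) cum 885
  y=24 (E, w=100) cum 985
⇒ y* = 12

(11, 12)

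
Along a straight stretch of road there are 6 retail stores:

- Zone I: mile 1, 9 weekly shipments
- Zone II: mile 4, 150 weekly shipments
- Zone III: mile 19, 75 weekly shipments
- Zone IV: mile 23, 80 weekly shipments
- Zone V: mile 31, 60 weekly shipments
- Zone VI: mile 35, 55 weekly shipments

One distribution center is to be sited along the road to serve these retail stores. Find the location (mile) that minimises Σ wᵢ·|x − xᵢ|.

For a sum of weighted absolute distances on a line, the optimum is the weighted median (not the mean). Total weight W = 429; half-weight = 214.5.
Sort by position and accumulate weight:
  mile 1 (Zone I, w=9) → cum 9
  mile 4 (Zone II, w=150) → cum 159
  mile 19 (Zone III, w=75) → cum 234  ≥ 214.5 → median here
  mile 23 (Zone IV, w=80) → cum 314
  mile 31 (Zone V, w=60) → cum 374
  mile 35 (Zone VI, w=55) → cum 429
Optimal location: mile 19.

x = 19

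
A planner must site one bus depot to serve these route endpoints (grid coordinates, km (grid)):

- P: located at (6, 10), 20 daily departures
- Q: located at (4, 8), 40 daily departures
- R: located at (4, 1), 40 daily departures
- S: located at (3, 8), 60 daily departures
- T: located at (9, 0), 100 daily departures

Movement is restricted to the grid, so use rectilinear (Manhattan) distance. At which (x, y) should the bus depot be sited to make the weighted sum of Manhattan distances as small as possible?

Manhattan distance separates: Σwᵢ(|x−xᵢ|+|y−yᵢ|) = Σwᵢ|x−xᵢ| + Σwᵢ|y−yᵢ|, so x and y are optimised independently as 1-D weighted medians.
Total weight W = 260; half = 130.
x-coordinate, sorted with cumulative weight:
  x=3 (S, w=60) cum 60
  x=4 (Q, w=40) cum 100
  x=4 (R, w=40) cum 140  ← median
  x=6 (P, w=20) cum 160
  x=9 (T, w=100) cum 260
⇒ x* = 4
y-coordinate, sorted with cumulative weight:
  y=0 (T, w=100) cum 100
  y=1 (R, w=40) cum 140  ← median
  y=8 (Q, w=40) cum 180
  y=8 (S, w=60) cum 240
  y=10 (P, w=20) cum 260
⇒ y* = 1

(4, 1)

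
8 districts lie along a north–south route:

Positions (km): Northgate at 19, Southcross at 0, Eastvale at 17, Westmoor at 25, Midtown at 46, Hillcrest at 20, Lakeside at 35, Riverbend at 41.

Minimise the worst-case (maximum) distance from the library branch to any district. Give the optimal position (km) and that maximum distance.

location 23, max distance 23

The 1-center on a line is the midpoint of the two extreme points: leftmost at 0, rightmost at 46.
Optimal location = (0 + 46)/2 = 23; maximum distance = (46 − 0)/2 = 23.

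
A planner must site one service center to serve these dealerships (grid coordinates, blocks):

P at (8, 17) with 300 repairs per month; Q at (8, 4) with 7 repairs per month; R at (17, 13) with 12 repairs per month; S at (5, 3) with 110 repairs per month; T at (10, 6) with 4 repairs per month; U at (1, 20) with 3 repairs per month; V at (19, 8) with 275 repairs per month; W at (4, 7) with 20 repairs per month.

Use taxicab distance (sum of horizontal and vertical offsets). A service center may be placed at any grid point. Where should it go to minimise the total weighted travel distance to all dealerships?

Manhattan distance separates: Σwᵢ(|x−xᵢ|+|y−yᵢ|) = Σwᵢ|x−xᵢ| + Σwᵢ|y−yᵢ|, so x and y are optimised independently as 1-D weighted medians.
Total weight W = 731; half = 365.5.
x-coordinate, sorted with cumulative weight:
  x=1 (U, w=3) cum 3
  x=4 (W, w=20) cum 23
  x=5 (S, w=110) cum 133
  x=8 (P, w=300) cum 433  ← median
  x=8 (Q, w=7) cum 440
  x=10 (T, w=4) cum 444
  x=17 (R, w=12) cum 456
  x=19 (V, w=275) cum 731
⇒ x* = 8
y-coordinate, sorted with cumulative weight:
  y=3 (S, w=110) cum 110
  y=4 (Q, w=7) cum 117
  y=6 (T, w=4) cum 121
  y=7 (W, w=20) cum 141
  y=8 (V, w=275) cum 416  ← median
  y=13 (R, w=12) cum 428
  y=17 (P, w=300) cum 728
  y=20 (U, w=3) cum 731
⇒ y* = 8

(8, 8)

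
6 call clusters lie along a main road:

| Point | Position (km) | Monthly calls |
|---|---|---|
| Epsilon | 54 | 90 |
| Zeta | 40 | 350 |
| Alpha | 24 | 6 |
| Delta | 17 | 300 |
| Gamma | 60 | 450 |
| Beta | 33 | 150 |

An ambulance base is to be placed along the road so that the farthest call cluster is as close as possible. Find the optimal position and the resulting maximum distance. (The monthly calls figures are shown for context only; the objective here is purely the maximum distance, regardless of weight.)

The 1-center on a line is the midpoint of the two extreme points: leftmost at 17, rightmost at 60.
Optimal location = (17 + 60)/2 = 38.5; maximum distance = (60 − 17)/2 = 21.5.

location 38.5, max distance 21.5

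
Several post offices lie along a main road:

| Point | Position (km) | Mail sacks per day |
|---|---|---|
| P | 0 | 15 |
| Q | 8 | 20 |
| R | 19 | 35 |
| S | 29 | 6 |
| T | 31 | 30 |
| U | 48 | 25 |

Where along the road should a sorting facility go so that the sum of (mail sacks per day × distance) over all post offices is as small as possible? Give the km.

x = 19

For a sum of weighted absolute distances on a line, the optimum is the weighted median (not the mean). Total weight W = 131; half-weight = 65.5.
Sort by position and accumulate weight:
  km 0 (P, w=15) → cum 15
  km 8 (Q, w=20) → cum 35
  km 19 (R, w=35) → cum 70  ≥ 65.5 → median here
  km 29 (S, w=6) → cum 76
  km 31 (T, w=30) → cum 106
  km 48 (U, w=25) → cum 131
Optimal location: km 19.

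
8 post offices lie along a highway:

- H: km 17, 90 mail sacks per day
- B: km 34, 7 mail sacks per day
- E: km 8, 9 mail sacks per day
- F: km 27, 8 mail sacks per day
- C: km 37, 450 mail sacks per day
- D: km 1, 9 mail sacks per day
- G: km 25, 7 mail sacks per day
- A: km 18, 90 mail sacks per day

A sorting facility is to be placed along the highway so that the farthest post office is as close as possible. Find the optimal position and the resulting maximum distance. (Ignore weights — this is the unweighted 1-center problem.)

location 19, max distance 18

The 1-center on a line is the midpoint of the two extreme points: leftmost at 1, rightmost at 37.
Optimal location = (1 + 37)/2 = 19; maximum distance = (37 − 1)/2 = 18.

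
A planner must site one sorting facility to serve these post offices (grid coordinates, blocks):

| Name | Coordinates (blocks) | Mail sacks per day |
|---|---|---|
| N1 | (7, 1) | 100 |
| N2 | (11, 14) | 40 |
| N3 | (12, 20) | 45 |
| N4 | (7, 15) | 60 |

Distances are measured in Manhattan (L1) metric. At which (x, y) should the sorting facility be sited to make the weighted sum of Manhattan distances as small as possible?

(7, 14)

Manhattan distance separates: Σwᵢ(|x−xᵢ|+|y−yᵢ|) = Σwᵢ|x−xᵢ| + Σwᵢ|y−yᵢ|, so x and y are optimised independently as 1-D weighted medians.
Total weight W = 245; half = 122.5.
x-coordinate, sorted with cumulative weight:
  x=7 (N1, w=100) cum 100
  x=7 (N4, w=60) cum 160  ← median
  x=11 (N2, w=40) cum 200
  x=12 (N3, w=45) cum 245
⇒ x* = 7
y-coordinate, sorted with cumulative weight:
  y=1 (N1, w=100) cum 100
  y=14 (N2, w=40) cum 140  ← median
  y=15 (N4, w=60) cum 200
  y=20 (N3, w=45) cum 245
⇒ y* = 14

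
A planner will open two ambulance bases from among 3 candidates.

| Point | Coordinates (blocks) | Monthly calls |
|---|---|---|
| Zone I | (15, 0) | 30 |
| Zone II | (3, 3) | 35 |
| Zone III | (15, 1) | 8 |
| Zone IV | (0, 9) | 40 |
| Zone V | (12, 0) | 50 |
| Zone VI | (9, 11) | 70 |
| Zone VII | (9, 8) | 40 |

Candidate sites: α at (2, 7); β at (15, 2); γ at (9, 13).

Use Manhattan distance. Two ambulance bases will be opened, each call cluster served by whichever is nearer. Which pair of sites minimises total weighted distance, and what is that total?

Evaluate every pair (each demand assigned to the nearer of the two):
  {β, γ}: total = 1633
  {α, β}: total = 1743
  {α, γ}: total = 2189
Best pair: {β, γ} with total 1633.

{β, γ}, total 1633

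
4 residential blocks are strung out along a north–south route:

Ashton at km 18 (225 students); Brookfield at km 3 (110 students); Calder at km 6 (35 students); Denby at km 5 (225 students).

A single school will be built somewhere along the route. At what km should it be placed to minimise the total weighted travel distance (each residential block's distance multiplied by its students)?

x = 5

For a sum of weighted absolute distances on a line, the optimum is the weighted median (not the mean). Total weight W = 595; half-weight = 297.5.
Sort by position and accumulate weight:
  km 3 (Brookfield, w=110) → cum 110
  km 5 (Denby, w=225) → cum 335  ≥ 297.5 → median here
  km 6 (Calder, w=35) → cum 370
  km 18 (Ashton, w=225) → cum 595
Optimal location: km 5.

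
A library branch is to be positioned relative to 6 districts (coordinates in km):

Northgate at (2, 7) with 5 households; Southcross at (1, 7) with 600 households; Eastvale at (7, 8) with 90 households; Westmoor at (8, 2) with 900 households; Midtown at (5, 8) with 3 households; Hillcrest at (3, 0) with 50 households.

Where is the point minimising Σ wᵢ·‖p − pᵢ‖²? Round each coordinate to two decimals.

(5.22, 4.11)

The minimiser of Σwᵢ‖p−pᵢ‖² is the weighted centroid p* = (Σwᵢpᵢ)/(Σwᵢ).
Σwᵢ = 1648.
Σwᵢxᵢ = 5·2 + 600·1 + 90·7 + 900·8 + 3·5 + 50·3 = 8605.
Σwᵢyᵢ = 5·7 + 600·7 + 90·8 + 900·2 + 3·8 + 50·0 = 6779.
x* = 8605/1648 = 5.22, y* = 6779/1648 = 4.11.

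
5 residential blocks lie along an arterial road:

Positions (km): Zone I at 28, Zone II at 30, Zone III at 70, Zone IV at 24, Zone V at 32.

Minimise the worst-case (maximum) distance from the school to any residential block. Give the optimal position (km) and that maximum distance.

location 47, max distance 23

The 1-center on a line is the midpoint of the two extreme points: leftmost at 24, rightmost at 70.
Optimal location = (24 + 70)/2 = 47; maximum distance = (70 − 24)/2 = 23.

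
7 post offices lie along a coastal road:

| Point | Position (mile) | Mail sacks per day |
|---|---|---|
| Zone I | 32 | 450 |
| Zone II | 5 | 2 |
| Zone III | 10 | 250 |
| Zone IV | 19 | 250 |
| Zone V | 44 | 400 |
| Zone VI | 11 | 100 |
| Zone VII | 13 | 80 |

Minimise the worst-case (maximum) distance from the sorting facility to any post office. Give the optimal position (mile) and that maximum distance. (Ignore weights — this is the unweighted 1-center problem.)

location 24.5, max distance 19.5

The 1-center on a line is the midpoint of the two extreme points: leftmost at 5, rightmost at 44.
Optimal location = (5 + 44)/2 = 24.5; maximum distance = (44 − 5)/2 = 19.5.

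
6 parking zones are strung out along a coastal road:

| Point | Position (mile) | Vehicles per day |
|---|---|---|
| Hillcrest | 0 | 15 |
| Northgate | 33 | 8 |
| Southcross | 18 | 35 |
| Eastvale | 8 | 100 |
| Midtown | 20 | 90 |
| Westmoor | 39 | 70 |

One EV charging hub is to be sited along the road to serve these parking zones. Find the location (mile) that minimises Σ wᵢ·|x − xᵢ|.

x = 20

For a sum of weighted absolute distances on a line, the optimum is the weighted median (not the mean). Total weight W = 318; half-weight = 159.
Sort by position and accumulate weight:
  mile 0 (Hillcrest, w=15) → cum 15
  mile 8 (Eastvale, w=100) → cum 115
  mile 18 (Southcross, w=35) → cum 150
  mile 20 (Midtown, w=90) → cum 240  ≥ 159 → median here
  mile 33 (Northgate, w=8) → cum 248
  mile 39 (Westmoor, w=70) → cum 318
Optimal location: mile 20.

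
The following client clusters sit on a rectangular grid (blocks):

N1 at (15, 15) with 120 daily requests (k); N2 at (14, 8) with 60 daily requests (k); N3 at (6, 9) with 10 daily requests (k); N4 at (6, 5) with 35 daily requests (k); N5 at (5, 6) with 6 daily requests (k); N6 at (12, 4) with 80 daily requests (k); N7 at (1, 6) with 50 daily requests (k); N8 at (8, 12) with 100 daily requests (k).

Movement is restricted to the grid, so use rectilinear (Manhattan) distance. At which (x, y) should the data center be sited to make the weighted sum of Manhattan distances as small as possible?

(12, 8)

Manhattan distance separates: Σwᵢ(|x−xᵢ|+|y−yᵢ|) = Σwᵢ|x−xᵢ| + Σwᵢ|y−yᵢ|, so x and y are optimised independently as 1-D weighted medians.
Total weight W = 461; half = 230.5.
x-coordinate, sorted with cumulative weight:
  x=1 (N7, w=50) cum 50
  x=5 (N5, w=6) cum 56
  x=6 (N3, w=10) cum 66
  x=6 (N4, w=35) cum 101
  x=8 (N8, w=100) cum 201
  x=12 (N6, w=80) cum 281  ← median
  x=14 (N2, w=60) cum 341
  x=15 (N1, w=120) cum 461
⇒ x* = 12
y-coordinate, sorted with cumulative weight:
  y=4 (N6, w=80) cum 80
  y=5 (N4, w=35) cum 115
  y=6 (N5, w=6) cum 121
  y=6 (N7, w=50) cum 171
  y=8 (N2, w=60) cum 231  ← median
  y=9 (N3, w=10) cum 241
  y=12 (N8, w=100) cum 341
  y=15 (N1, w=120) cum 461
⇒ y* = 8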